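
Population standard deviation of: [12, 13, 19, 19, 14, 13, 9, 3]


Mean = 102/8 = 51/4
  (12-51/4)²=9/16
  (13-51/4)²=1/16
  (19-51/4)²=625/16
  (19-51/4)²=625/16
  (14-51/4)²=25/16
  (13-51/4)²=1/16
  (9-51/4)²=225/16
  (3-51/4)²=1521/16
Σ(x-μ)² = 379/2
σ² = (379/2)/8 = 379/16

σ = √(379/16) ≈ 4.8670


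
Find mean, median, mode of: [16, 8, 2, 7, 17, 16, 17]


Sorted: [2, 7, 8, 16, 16, 17, 17]
Mean = 83/7
Median = 16
Freq: {16: 2, 8: 1, 2: 1, 7: 1, 17: 2}
Mode: [16, 17]

Mean=83/7, Median=16, Mode=[16, 17]


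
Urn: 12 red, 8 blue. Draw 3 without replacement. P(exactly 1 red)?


Hypergeometric: C(12,1)×C(8,2)/C(20,3)
= 12×28/1140 = 28/95

P(X=1) = 28/95 ≈ 29.47%


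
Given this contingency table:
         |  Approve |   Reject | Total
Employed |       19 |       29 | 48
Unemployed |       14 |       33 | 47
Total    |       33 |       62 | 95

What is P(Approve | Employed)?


P(Approve | Employed) = 19/(19+29) = 19/48

P(Approve|Employed) = 19/48 ≈ 39.58%


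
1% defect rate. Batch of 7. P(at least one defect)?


P(all good) = (99/100)^7 = 93206534790699/100000000000000
P(≥1 defect) = 6793465209301/100000000000000

P = 6793465209301/100000000000000 ≈ 6.79%


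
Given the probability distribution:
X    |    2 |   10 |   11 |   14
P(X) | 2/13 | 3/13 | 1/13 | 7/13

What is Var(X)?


E[X] = 11
E[X²] = 1801/13
Var(X) = E[X²] - (E[X])² = 1801/13 - 121 = 228/13

Var(X) = 228/13 ≈ 17.5385


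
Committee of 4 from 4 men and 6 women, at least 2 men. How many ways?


Count by #men:
  2M,2W: C(4,2)×C(6,2)=90
  3M,1W: C(4,3)×C(6,1)=24
  4M,0W: C(4,4)×C(6,0)=1
Total = 115

115


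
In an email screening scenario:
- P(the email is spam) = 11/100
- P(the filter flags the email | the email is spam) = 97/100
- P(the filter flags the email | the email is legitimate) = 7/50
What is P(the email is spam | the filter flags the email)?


Using Bayes' theorem:
P(A|B) = P(B|A)·P(A) / P(B)

P(the filter flags the email) = 97/100 × 11/100 + 7/50 × 89/100
= 1067/10000 + 623/5000 = 2313/10000

P(the email is spam|the filter flags the email) = (1067/10000) / (2313/10000) = 1067/2313

P(the email is spam|the filter flags the email) = 1067/2313 ≈ 46.13%


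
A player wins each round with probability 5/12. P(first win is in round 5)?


Geometric: P(X=5) = (1-p)^(k-1)×p = (7/12)^4×5/12 = 12005/248832

P(X=5) = 12005/248832 ≈ 4.82%


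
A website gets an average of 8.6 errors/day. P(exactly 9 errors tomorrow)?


Poisson(λ=8.6): P(X=9) = e^(-λ)×λ^k/k!
= e^(-8.6) × 8.6^9 / 9!
≈ 0.0001841057937 × 257327417.312 / 362880 ≈ 0.130554

P(X=9) ≈ 0.130554 ≈ 13.06%


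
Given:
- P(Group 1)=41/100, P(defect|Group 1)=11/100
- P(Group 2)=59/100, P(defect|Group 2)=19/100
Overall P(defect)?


P(B) = Σ P(B|Aᵢ)×P(Aᵢ)
  11/100×41/100 = 451/10000
  19/100×59/100 = 1121/10000
Sum = 393/2500

P(defect) = 393/2500 ≈ 15.72%


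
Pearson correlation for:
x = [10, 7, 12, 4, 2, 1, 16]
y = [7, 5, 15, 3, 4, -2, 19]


n=7, Σx=52, Σy=51, Σxy=607, Σx²=570, Σy²=689
r = (7×607 - 52×51)/√((7×570 - 52²)(7×689 - 51²))
= 1597/√(1286×2222) = 1597/√2857492 ≈ 1597/1690.4118 ≈ 0.9447

r ≈ 0.9447


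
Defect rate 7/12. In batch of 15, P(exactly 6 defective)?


Binomial: P(X=6) = C(15,6)×p^6×(1-p)^9
= 5005 × 117649/2985984 × 1953125/5159780352 = 1150064931640625/15407021574586368

P(X=6) = 1150064931640625/15407021574586368 ≈ 7.46%


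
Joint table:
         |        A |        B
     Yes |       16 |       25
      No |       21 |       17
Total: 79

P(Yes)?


P(Yes) = (16+25)/79 = 41/79

P(Yes) = 41/79 ≈ 51.90%


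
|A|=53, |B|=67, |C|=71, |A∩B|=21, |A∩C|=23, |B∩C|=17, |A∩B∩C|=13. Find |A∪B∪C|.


|A∪B∪C| = 53+67+71-21-23-17+13 = 143

|A∪B∪C| = 143


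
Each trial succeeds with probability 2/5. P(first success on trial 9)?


Geometric: P(X=9) = (1-p)^(k-1)×p = (3/5)^8×2/5 = 13122/1953125

P(X=9) = 13122/1953125 ≈ 0.67%


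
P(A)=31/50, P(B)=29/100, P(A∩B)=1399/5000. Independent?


P(A)×P(B) = 899/5000
P(A∩B) = 1399/5000
Not equal → NOT independent

No, not independent


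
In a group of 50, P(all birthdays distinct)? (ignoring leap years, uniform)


P(all different) = Π(365-i)/365 for i=0..49
= (365/365)×(364/365)×...×(316/365)
= 0.029626

P ≈ 0.0296 ≈ 2.96%


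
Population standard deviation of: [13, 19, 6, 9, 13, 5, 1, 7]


Mean = 73/8
  (13-73/8)²=961/64
  (19-73/8)²=6241/64
  (6-73/8)²=625/64
  (9-73/8)²=1/64
  (13-73/8)²=961/64
  (5-73/8)²=1089/64
  (1-73/8)²=4225/64
  (7-73/8)²=289/64
Σ(x-μ)² = 1799/8
σ² = (1799/8)/8 = 1799/64

σ = √(1799/64) ≈ 5.3018


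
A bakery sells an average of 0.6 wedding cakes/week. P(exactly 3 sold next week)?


Poisson(λ=0.6): P(X=3) = e^(-λ)×λ^k/k!
= e^(-0.6) × 0.6^3 / 3!
≈ 0.5488116361 × 0.216 / 6 ≈ 0.019757

P(X=3) ≈ 0.019757 ≈ 1.98%


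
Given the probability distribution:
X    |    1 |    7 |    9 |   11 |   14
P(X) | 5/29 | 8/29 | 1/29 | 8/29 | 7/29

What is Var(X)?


E[X] = 256/29
E[X²] = 2818/29
Var(X) = E[X²] - (E[X])² = 2818/29 - 65536/841 = 16186/841

Var(X) = 16186/841 ≈ 19.2461


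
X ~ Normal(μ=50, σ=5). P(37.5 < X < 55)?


z₁=(37.5-50)/5=-2.5, z₂=(55-50)/5=1.0
P = Φ(1.0) - Φ(-2.5) = 0.841345 - 0.006210 = 0.835135 ≈ 0.8351

P(37.5 < X < 55) ≈ 0.8351


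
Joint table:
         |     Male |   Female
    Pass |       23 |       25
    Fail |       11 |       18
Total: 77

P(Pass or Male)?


P(Pass∨Male) = P(Pass) + P(Male) - P(Pass∧Male)
= (48 + 34 - 23)/77 = 59/77

P = 59/77 ≈ 76.62%


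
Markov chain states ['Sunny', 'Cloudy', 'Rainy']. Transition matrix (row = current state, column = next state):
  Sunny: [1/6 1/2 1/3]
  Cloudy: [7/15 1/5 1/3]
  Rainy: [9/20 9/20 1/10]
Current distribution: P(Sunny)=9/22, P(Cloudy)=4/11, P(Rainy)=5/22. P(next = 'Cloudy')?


P(next=Cloudy) = Σᵢ P(now=i)×P(i→Cloudy)
= 9/22×1/2 + 4/11×1/5 + 5/22×9/20
= 9/44 + 4/55 + 9/88 = 167/440

P = 167/440 ≈ 0.3795


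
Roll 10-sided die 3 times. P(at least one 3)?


P(no 3)^3 = (9/10)^3 = 729/1000
P(≥1) = 1 - 729/1000 = 271/1000

P = 271/1000 ≈ 27.10%


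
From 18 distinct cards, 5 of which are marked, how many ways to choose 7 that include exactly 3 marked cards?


Choose 3 of the 5 marked cards and 4 of the other 13 cards:
C(5,3)×C(13,4) = 10×715 = 7150

7150


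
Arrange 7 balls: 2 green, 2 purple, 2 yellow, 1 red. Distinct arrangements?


7!/(2!×2!×2!×1!) = 630

630


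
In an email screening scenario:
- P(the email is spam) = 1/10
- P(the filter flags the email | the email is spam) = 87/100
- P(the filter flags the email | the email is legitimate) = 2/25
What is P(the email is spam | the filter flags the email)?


Using Bayes' theorem:
P(A|B) = P(B|A)·P(A) / P(B)

P(the filter flags the email) = 87/100 × 1/10 + 2/25 × 9/10
= 87/1000 + 9/125 = 159/1000

P(the email is spam|the filter flags the email) = (87/1000) / (159/1000) = 29/53

P(the email is spam|the filter flags the email) = 29/53 ≈ 54.72%


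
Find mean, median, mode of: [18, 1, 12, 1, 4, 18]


Sorted: [1, 1, 4, 12, 18, 18]
Mean = 54/6 = 9
Median = 8
Freq: {18: 2, 1: 2, 12: 1, 4: 1}
Mode: [1, 18]

Mean=9, Median=8, Mode=[1, 18]


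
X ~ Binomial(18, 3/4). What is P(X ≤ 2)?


P(X ≤ 2) = Σ P(X=i) for i=0..2
P(X=0) = 1/68719476736
P(X=1) = 27/34359738368
P(X=2) = 1377/68719476736
Sum = 179/8589934592

P(X ≤ 2) = 179/8589934592 ≈ 0.00%


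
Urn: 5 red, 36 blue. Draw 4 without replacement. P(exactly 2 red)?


Hypergeometric: C(5,2)×C(36,2)/C(41,4)
= 10×630/101270 = 630/10127

P(X=2) = 630/10127 ≈ 6.22%


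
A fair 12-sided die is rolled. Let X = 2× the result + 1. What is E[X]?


E[die] = (1+12)/2 = 13/2
E[X] = 2×13/2 + 1 = 14

E[X] = 14


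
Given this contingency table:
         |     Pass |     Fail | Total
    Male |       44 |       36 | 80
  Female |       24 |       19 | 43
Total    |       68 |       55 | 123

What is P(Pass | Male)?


P(Pass | Male) = 44/(44+36) = 44/80 = 11/20

P(Pass|Male) = 11/20 ≈ 55.00%


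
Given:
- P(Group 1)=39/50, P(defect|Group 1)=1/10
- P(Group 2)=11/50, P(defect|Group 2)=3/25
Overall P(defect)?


P(B) = Σ P(B|Aᵢ)×P(Aᵢ)
  1/10×39/50 = 39/500
  3/25×11/50 = 33/1250
Sum = 261/2500

P(defect) = 261/2500 ≈ 10.44%


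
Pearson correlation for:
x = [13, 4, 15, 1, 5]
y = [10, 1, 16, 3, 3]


n=5, Σx=38, Σy=33, Σxy=392, Σx²=436, Σy²=375
r = (5×392 - 38×33)/√((5×436 - 38²)(5×375 - 33²))
= 706/√(736×786) = 706/√578496 ≈ 706/760.5892 ≈ 0.9282

r ≈ 0.9282


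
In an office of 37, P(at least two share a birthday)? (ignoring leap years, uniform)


P(all different) = Π(365-i)/365 for i=0..36
= 0.151266
P(match) = 1 - 0.151266 = 0.848734

P ≈ 0.8487 ≈ 84.87%


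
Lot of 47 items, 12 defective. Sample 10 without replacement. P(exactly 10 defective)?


Hypergeometric: C(12,10)×C(35,0)/C(47,10)
= 66×1/5178066751 = 6/470733341

P(X=10) = 6/470733341 ≈ 0.00%


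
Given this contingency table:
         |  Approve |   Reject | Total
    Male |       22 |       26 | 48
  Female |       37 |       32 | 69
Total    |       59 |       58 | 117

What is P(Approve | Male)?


P(Approve | Male) = 22/(22+26) = 22/48 = 11/24

P(Approve|Male) = 11/24 ≈ 45.83%


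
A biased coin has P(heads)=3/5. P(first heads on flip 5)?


Geometric: P(X=5) = (1-p)^(k-1)×p = (2/5)^4×3/5 = 48/3125

P(X=5) = 48/3125 ≈ 1.54%


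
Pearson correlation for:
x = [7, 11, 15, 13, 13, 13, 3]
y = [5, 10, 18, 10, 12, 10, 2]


n=7, Σx=75, Σy=67, Σxy=837, Σx²=911, Σy²=797
r = (7×837 - 75×67)/√((7×911 - 75²)(7×797 - 67²))
= 834/√(752×1090) = 834/√819680 ≈ 834/905.3618 ≈ 0.9212

r ≈ 0.9212


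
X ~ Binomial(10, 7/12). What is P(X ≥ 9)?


P(X ≥ 9) = Σ P(X=i) for i=9..10
P(X=9) = 1008840175/30958682112
P(X=10) = 282475249/61917364224
Sum = 766718533/20639121408

P(X ≥ 9) = 766718533/20639121408 ≈ 3.71%


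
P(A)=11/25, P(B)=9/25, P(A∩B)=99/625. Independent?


P(A)×P(B) = 99/625
P(A∩B) = 99/625
Equal ✓ → Independent

Yes, independent


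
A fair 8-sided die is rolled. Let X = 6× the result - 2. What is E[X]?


E[die] = (1+8)/2 = 9/2
E[X] = 6×9/2 - 2 = 25

E[X] = 25


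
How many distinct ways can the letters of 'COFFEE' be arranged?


Letters: 6, freq: {'C': 1, 'O': 1, 'F': 2, 'E': 2}
6!/(1!×1!×2!×2!) = 720/4 = 180

180


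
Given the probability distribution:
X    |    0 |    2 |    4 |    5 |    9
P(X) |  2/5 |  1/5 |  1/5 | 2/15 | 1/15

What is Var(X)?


E[X] = 37/15
E[X²] = 191/15
Var(X) = E[X²] - (E[X])² = 191/15 - 1369/225 = 1496/225

Var(X) = 1496/225 ≈ 6.6489


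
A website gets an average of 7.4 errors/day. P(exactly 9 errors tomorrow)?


Poisson(λ=7.4): P(X=9) = e^(-λ)×λ^k/k!
= e^(-7.4) × 7.4^9 / 9!
≈ 0.0006112527611 × 66540410.7751 / 362880 ≈ 0.112084

P(X=9) ≈ 0.112084 ≈ 11.21%


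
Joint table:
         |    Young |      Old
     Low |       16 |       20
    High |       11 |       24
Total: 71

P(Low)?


P(Low) = (16+20)/71 = 36/71

P(Low) = 36/71 ≈ 50.70%


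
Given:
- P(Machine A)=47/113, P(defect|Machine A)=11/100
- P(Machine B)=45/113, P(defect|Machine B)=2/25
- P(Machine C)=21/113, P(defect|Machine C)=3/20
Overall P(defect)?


P(B) = Σ P(B|Aᵢ)×P(Aᵢ)
  11/100×47/113 = 517/11300
  2/25×45/113 = 18/565
  3/20×21/113 = 63/2260
Sum = 298/2825

P(defect) = 298/2825 ≈ 10.55%


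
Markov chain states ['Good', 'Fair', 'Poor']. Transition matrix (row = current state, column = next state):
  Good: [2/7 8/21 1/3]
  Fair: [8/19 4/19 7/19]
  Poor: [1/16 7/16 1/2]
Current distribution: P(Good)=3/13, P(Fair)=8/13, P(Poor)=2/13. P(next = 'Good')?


P(next=Good) = Σᵢ P(now=i)×P(i→Good)
= 3/13×2/7 + 8/13×8/19 + 2/13×1/16
= 6/91 + 64/247 + 1/104 = 4629/13832

P = 4629/13832 ≈ 0.3347


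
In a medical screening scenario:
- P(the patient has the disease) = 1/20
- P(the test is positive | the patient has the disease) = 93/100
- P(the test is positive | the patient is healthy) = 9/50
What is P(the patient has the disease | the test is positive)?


Using Bayes' theorem:
P(A|B) = P(B|A)·P(A) / P(B)

P(the test is positive) = 93/100 × 1/20 + 9/50 × 19/20
= 93/2000 + 171/1000 = 87/400

P(the patient has the disease|the test is positive) = (93/2000) / (87/400) = 31/145

P(the patient has the disease|the test is positive) = 31/145 ≈ 21.38%


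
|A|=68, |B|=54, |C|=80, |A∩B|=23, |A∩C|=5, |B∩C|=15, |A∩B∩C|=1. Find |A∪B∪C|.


|A∪B∪C| = 68+54+80-23-5-15+1 = 160

|A∪B∪C| = 160


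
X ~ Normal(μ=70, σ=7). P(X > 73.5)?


z = (73.5-70)/7 = 0.5
P(X > 73.5) = 1 - P(Z ≤ 0.5) = 1 - 0.6915 = 0.3085

P(X > 73.5) ≈ 0.3085


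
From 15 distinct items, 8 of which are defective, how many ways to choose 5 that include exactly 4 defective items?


Choose 4 of the 8 defective items and 1 of the other 7 items:
C(8,4)×C(7,1) = 70×7 = 490

490


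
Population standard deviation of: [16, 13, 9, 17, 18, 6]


Mean = 79/6
  (16-79/6)²=289/36
  (13-79/6)²=1/36
  (9-79/6)²=625/36
  (17-79/6)²=529/36
  (18-79/6)²=841/36
  (6-79/6)²=1849/36
Σ(x-μ)² = 689/6
σ² = (689/6)/6 = 689/36

σ = √(689/36) ≈ 4.3748


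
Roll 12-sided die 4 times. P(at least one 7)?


P(no 7)^4 = (11/12)^4 = 14641/20736
P(≥1) = 1 - 14641/20736 = 6095/20736

P = 6095/20736 ≈ 29.39%


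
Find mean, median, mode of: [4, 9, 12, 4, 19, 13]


Sorted: [4, 4, 9, 12, 13, 19]
Mean = 61/6
Median = 21/2
Freq: {4: 2, 9: 1, 12: 1, 19: 1, 13: 1}
Mode: [4]

Mean=61/6, Median=21/2, Mode=4


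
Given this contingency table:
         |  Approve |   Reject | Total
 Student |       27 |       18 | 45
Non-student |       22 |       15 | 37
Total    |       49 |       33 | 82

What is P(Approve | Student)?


P(Approve | Student) = 27/(27+18) = 27/45 = 3/5

P(Approve|Student) = 3/5 ≈ 60.00%


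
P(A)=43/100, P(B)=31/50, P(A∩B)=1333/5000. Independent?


P(A)×P(B) = 1333/5000
P(A∩B) = 1333/5000
Equal ✓ → Independent

Yes, independent


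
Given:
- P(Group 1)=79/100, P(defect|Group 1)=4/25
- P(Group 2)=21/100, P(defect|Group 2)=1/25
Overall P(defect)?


P(B) = Σ P(B|Aᵢ)×P(Aᵢ)
  4/25×79/100 = 79/625
  1/25×21/100 = 21/2500
Sum = 337/2500

P(defect) = 337/2500 ≈ 13.48%


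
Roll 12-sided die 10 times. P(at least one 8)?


P(no 8)^10 = (11/12)^10 = 25937424601/61917364224
P(≥1) = 1 - 25937424601/61917364224 = 35979939623/61917364224

P = 35979939623/61917364224 ≈ 58.11%


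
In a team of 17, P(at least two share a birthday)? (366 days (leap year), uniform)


P(all different) = Π(366-i)/366 for i=0..16
= 0.685712
P(match) = 1 - 0.685712 = 0.314288

P ≈ 0.3143 ≈ 31.43%


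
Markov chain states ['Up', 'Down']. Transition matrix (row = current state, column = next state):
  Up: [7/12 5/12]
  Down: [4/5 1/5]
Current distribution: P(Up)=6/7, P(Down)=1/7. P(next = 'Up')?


P(next=Up) = Σᵢ P(now=i)×P(i→Up)
= 6/7×7/12 + 1/7×4/5
= 1/2 + 4/35 = 43/70

P = 43/70 ≈ 0.6143


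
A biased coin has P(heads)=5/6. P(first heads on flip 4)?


Geometric: P(X=4) = (1-p)^(k-1)×p = (1/6)^3×5/6 = 5/1296

P(X=4) = 5/1296 ≈ 0.39%


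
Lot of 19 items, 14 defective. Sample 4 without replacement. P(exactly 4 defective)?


Hypergeometric: C(14,4)×C(5,0)/C(19,4)
= 1001×1/3876 = 1001/3876

P(X=4) = 1001/3876 ≈ 25.83%


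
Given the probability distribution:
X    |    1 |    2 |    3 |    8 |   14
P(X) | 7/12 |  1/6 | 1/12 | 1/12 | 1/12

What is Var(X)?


E[X] = 3
E[X²] = 71/3
Var(X) = E[X²] - (E[X])² = 71/3 - 9 = 44/3

Var(X) = 44/3 ≈ 14.6667


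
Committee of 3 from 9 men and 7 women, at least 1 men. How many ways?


Count by #men:
  1M,2W: C(9,1)×C(7,2)=189
  2M,1W: C(9,2)×C(7,1)=252
  3M,0W: C(9,3)×C(7,0)=84
Total = 525

525


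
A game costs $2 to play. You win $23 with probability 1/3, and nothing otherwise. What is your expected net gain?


E[gain] = (23-2)×1/3 + (-2)×2/3
= 7 - 4/3 = 17/3

Expected net gain = $17/3 ≈ $5.67


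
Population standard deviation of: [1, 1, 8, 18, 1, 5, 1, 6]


Mean = 41/8
  (1-41/8)²=1089/64
  (1-41/8)²=1089/64
  (8-41/8)²=529/64
  (18-41/8)²=10609/64
  (1-41/8)²=1089/64
  (5-41/8)²=1/64
  (1-41/8)²=1089/64
  (6-41/8)²=49/64
Σ(x-μ)² = 1943/8
σ² = (1943/8)/8 = 1943/64

σ = √(1943/64) ≈ 5.5099


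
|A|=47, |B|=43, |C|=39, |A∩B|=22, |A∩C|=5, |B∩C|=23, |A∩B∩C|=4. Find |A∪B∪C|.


|A∪B∪C| = 47+43+39-22-5-23+4 = 83

|A∪B∪C| = 83


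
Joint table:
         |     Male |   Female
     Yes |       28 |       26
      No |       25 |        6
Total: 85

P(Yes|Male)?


P(Yes|Male) = 28/(28+25) = 28/53

P = 28/53 ≈ 52.83%


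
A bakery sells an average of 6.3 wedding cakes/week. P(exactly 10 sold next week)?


Poisson(λ=6.3): P(X=10) = e^(-λ)×λ^k/k!
= e^(-6.3) × 6.3^10 / 10!
≈ 0.001836304777 × 98493029.1882 / 3628800 ≈ 0.049841

P(X=10) ≈ 0.049841 ≈ 4.98%


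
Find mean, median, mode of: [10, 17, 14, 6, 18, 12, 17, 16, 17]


Sorted: [6, 10, 12, 14, 16, 17, 17, 17, 18]
Mean = 127/9
Median = 16
Freq: {10: 1, 17: 3, 14: 1, 6: 1, 18: 1, 12: 1, 16: 1}
Mode: [17]

Mean=127/9, Median=16, Mode=17


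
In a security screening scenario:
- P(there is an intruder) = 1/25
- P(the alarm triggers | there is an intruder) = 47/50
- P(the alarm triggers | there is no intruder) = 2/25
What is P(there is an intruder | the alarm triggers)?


Using Bayes' theorem:
P(A|B) = P(B|A)·P(A) / P(B)

P(the alarm triggers) = 47/50 × 1/25 + 2/25 × 24/25
= 47/1250 + 48/625 = 143/1250

P(there is an intruder|the alarm triggers) = (47/1250) / (143/1250) = 47/143

P(there is an intruder|the alarm triggers) = 47/143 ≈ 32.87%


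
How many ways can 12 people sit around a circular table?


Circular arrangements of 12 distinct objects: fix one position to break rotational symmetry.
(n-1)! = 11! = 39916800

39916800


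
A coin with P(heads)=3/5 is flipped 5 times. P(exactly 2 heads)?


Binomial: P(X=2) = C(5,2)×p^2×(1-p)^3
= 10 × 9/25 × 8/125 = 144/625

P(X=2) = 144/625 ≈ 23.04%


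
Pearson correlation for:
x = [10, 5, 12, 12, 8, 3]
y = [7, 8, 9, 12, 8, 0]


n=6, Σx=50, Σy=44, Σxy=426, Σx²=486, Σy²=402
r = (6×426 - 50×44)/√((6×486 - 50²)(6×402 - 44²))
= 356/√(416×476) = 356/√198016 ≈ 356/444.9899 ≈ 0.8000

r ≈ 0.8000


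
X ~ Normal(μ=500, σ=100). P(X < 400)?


z = (400-500)/100 = -1.0
P(Z < -1.0) = 0.1587

P(X < 400) ≈ 0.1587


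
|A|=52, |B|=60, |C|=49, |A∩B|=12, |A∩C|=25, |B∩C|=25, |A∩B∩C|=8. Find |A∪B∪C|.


|A∪B∪C| = 52+60+49-12-25-25+8 = 107

|A∪B∪C| = 107


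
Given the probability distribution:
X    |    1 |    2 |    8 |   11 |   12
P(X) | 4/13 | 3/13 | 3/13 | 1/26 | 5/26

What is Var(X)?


E[X] = 139/26
E[X²] = 1257/26
Var(X) = E[X²] - (E[X])² = 1257/26 - 19321/676 = 13361/676

Var(X) = 13361/676 ≈ 19.7648


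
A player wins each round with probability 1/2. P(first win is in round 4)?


Geometric: P(X=4) = (1-p)^(k-1)×p = (1/2)^3×1/2 = 1/16

P(X=4) = 1/16 ≈ 6.25%


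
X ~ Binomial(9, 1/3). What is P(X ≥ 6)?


P(X ≥ 6) = Σ P(X=i) for i=6..9
P(X=6) = 224/6561
P(X=7) = 16/2187
P(X=8) = 2/2187
P(X=9) = 1/19683
Sum = 835/19683

P(X ≥ 6) = 835/19683 ≈ 4.24%


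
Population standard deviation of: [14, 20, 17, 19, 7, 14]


Mean = 91/6
  (14-91/6)²=49/36
  (20-91/6)²=841/36
  (17-91/6)²=121/36
  (19-91/6)²=529/36
  (7-91/6)²=2401/36
  (14-91/6)²=49/36
Σ(x-μ)² = 665/6
σ² = (665/6)/6 = 665/36

σ = √(665/36) ≈ 4.2979


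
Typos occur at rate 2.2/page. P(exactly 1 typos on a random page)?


Poisson(λ=2.2): P(X=1) = e^(-λ)×λ^k/k!
= e^(-2.2) × 2.2^1 / 1!
≈ 0.1108031584 × 2.2 / 1 ≈ 0.243767

P(X=1) ≈ 0.243767 ≈ 24.38%


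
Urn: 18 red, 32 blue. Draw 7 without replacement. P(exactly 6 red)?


Hypergeometric: C(18,6)×C(32,1)/C(50,7)
= 18564×32/99884400 = 1768/297275

P(X=6) = 1768/297275 ≈ 0.59%


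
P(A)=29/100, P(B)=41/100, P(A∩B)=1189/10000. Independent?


P(A)×P(B) = 1189/10000
P(A∩B) = 1189/10000
Equal ✓ → Independent

Yes, independent


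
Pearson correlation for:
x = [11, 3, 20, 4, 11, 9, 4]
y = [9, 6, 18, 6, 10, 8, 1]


n=7, Σx=62, Σy=58, Σxy=687, Σx²=764, Σy²=642
r = (7×687 - 62×58)/√((7×764 - 62²)(7×642 - 58²))
= 1213/√(1504×1130) = 1213/√1699520 ≈ 1213/1303.6564 ≈ 0.9305

r ≈ 0.9305


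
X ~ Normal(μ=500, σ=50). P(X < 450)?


z = (450-500)/50 = -1.0
P(Z < -1.0) = 0.1587

P(X < 450) ≈ 0.1587


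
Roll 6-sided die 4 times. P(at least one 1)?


P(no 1)^4 = (5/6)^4 = 625/1296
P(≥1) = 1 - 625/1296 = 671/1296

P = 671/1296 ≈ 51.77%


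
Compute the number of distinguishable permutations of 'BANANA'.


Letters: 6, freq: {'B': 1, 'A': 3, 'N': 2}
6!/(1!×3!×2!) = 720/12 = 60

60


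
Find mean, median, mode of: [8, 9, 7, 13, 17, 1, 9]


Sorted: [1, 7, 8, 9, 9, 13, 17]
Mean = 64/7
Median = 9
Freq: {8: 1, 9: 2, 7: 1, 13: 1, 17: 1, 1: 1}
Mode: [9]

Mean=64/7, Median=9, Mode=9


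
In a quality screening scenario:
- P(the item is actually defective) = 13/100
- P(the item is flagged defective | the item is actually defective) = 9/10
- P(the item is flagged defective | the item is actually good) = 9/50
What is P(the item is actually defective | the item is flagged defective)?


Using Bayes' theorem:
P(A|B) = P(B|A)·P(A) / P(B)

P(the item is flagged defective) = 9/10 × 13/100 + 9/50 × 87/100
= 117/1000 + 783/5000 = 171/625

P(the item is actually defective|the item is flagged defective) = (117/1000) / (171/625) = 65/152

P(the item is actually defective|the item is flagged defective) = 65/152 ≈ 42.76%


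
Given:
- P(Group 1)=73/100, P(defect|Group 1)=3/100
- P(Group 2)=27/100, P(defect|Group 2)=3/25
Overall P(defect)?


P(B) = Σ P(B|Aᵢ)×P(Aᵢ)
  3/100×73/100 = 219/10000
  3/25×27/100 = 81/2500
Sum = 543/10000

P(defect) = 543/10000 ≈ 5.43%


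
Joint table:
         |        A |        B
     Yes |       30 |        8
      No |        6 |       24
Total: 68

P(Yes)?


P(Yes) = (30+8)/68 = 38/68 = 19/34

P(Yes) = 19/34 ≈ 55.88%


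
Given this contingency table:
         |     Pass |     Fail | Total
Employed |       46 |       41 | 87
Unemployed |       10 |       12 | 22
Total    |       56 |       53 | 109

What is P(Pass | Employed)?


P(Pass | Employed) = 46/(46+41) = 46/87

P(Pass|Employed) = 46/87 ≈ 52.87%


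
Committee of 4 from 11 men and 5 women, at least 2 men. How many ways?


Count by #men:
  2M,2W: C(11,2)×C(5,2)=550
  3M,1W: C(11,3)×C(5,1)=825
  4M,0W: C(11,4)×C(5,0)=330
Total = 1705

1705


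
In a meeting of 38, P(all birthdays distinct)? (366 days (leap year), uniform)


P(all different) = Π(366-i)/366 for i=0..37
= (366/366)×(365/366)×...×(329/366)
= 0.136703

P ≈ 0.1367 ≈ 13.67%


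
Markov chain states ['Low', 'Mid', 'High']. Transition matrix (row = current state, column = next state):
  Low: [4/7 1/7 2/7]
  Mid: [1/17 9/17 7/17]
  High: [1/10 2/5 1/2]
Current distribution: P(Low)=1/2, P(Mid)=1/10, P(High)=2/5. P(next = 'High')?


P(next=High) = Σᵢ P(now=i)×P(i→High)
= 1/2×2/7 + 1/10×7/17 + 2/5×1/2
= 1/7 + 7/170 + 1/5 = 457/1190

P = 457/1190 ≈ 0.3840


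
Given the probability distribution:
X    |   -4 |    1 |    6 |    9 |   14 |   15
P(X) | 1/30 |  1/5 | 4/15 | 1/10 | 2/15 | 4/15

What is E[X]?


E[X] = Σ x·P(X=x)
= (-4)×(1/30) + (1)×(1/5) + (6)×(4/15) + (9)×(1/10) + (14)×(2/15) + (15)×(4/15)
= 253/30

E[X] = 253/30


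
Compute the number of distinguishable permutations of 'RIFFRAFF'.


Letters: 8, freq: {'R': 2, 'I': 1, 'F': 4, 'A': 1}
8!/(2!×1!×4!×1!) = 40320/48 = 840

840


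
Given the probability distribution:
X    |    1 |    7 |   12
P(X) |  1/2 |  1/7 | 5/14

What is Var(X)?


E[X] = 81/14
E[X²] = 825/14
Var(X) = E[X²] - (E[X])² = 825/14 - 6561/196 = 4989/196

Var(X) = 4989/196 ≈ 25.4541


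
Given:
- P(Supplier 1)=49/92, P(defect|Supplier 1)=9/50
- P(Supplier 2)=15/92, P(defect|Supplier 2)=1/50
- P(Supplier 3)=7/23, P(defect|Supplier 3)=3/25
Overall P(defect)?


P(B) = Σ P(B|Aᵢ)×P(Aᵢ)
  9/50×49/92 = 441/4600
  1/50×15/92 = 3/920
  3/25×7/23 = 21/575
Sum = 78/575

P(defect) = 78/575 ≈ 13.57%


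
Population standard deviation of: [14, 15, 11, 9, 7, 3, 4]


Mean = 63/7 = 9
  (14-9)²=25
  (15-9)²=36
  (11-9)²=4
  (9-9)²=0
  (7-9)²=4
  (3-9)²=36
  (4-9)²=25
Σ(x-μ)² = 130
σ² = 130/7

σ = √(130/7) ≈ 4.3095


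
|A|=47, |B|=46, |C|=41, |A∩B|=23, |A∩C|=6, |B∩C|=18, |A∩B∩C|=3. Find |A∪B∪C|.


|A∪B∪C| = 47+46+41-23-6-18+3 = 90

|A∪B∪C| = 90


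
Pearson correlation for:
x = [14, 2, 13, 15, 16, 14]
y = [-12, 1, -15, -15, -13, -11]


n=6, Σx=74, Σy=-65, Σxy=-948, Σx²=1046, Σy²=885
r = (6×(-948) - 74×(-65))/√((6×1046 - 74²)(6×885 - (-65)²))
= -878/√(800×1085) = -878/√868000 ≈ -878/931.6652 ≈ -0.9424

r ≈ -0.9424


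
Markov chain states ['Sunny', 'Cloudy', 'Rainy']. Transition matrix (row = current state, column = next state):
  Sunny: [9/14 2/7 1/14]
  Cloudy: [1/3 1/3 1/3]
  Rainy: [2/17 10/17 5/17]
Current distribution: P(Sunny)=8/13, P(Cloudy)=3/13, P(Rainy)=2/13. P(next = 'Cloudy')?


P(next=Cloudy) = Σᵢ P(now=i)×P(i→Cloudy)
= 8/13×2/7 + 3/13×1/3 + 2/13×10/17
= 16/91 + 1/13 + 20/221 = 531/1547

P = 531/1547 ≈ 0.3432


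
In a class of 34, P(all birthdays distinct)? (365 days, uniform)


P(all different) = Π(365-i)/365 for i=0..33
= (365/365)×(364/365)×...×(332/365)
= 0.204683

P ≈ 0.2047 ≈ 20.47%


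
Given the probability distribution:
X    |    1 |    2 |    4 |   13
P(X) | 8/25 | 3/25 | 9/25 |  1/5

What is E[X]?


E[X] = Σ x·P(X=x)
= (1)×(8/25) + (2)×(3/25) + (4)×(9/25) + (13)×(1/5)
= 23/5

E[X] = 23/5


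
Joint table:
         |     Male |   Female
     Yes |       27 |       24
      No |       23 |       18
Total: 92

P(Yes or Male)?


P(Yes∨Male) = P(Yes) + P(Male) - P(Yes∧Male)
= (51 + 50 - 27)/92 = 74/92 = 37/46

P = 37/46 ≈ 80.43%


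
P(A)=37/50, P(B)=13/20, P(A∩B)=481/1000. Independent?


P(A)×P(B) = 481/1000
P(A∩B) = 481/1000
Equal ✓ → Independent

Yes, independent


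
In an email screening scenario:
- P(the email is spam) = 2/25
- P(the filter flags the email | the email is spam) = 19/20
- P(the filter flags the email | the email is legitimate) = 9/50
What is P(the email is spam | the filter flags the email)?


Using Bayes' theorem:
P(A|B) = P(B|A)·P(A) / P(B)

P(the filter flags the email) = 19/20 × 2/25 + 9/50 × 23/25
= 19/250 + 207/1250 = 151/625

P(the email is spam|the filter flags the email) = (19/250) / (151/625) = 95/302

P(the email is spam|the filter flags the email) = 95/302 ≈ 31.46%


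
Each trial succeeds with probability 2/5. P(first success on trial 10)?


Geometric: P(X=10) = (1-p)^(k-1)×p = (3/5)^9×2/5 = 39366/9765625

P(X=10) = 39366/9765625 ≈ 0.40%


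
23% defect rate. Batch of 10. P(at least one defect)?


P(all good) = (77/100)^10 = 7326680472586200649/100000000000000000000
P(≥1 defect) = 92673319527413799351/100000000000000000000

P = 92673319527413799351/100000000000000000000 ≈ 92.67%


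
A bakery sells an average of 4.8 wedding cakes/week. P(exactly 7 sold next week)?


Poisson(λ=4.8): P(X=7) = e^(-λ)×λ^k/k!
= e^(-4.8) × 4.8^7 / 7!
≈ 0.008229747049 × 58706.8342272 / 5040 ≈ 0.095862

P(X=7) ≈ 0.095862 ≈ 9.59%


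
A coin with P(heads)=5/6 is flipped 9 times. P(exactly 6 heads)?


Binomial: P(X=6) = C(9,6)×p^6×(1-p)^3
= 84 × 15625/46656 × 1/216 = 109375/839808

P(X=6) = 109375/839808 ≈ 13.02%


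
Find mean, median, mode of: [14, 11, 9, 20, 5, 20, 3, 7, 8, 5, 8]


Sorted: [3, 5, 5, 7, 8, 8, 9, 11, 14, 20, 20]
Mean = 110/11 = 10
Median = 8
Freq: {14: 1, 11: 1, 9: 1, 20: 2, 5: 2, 3: 1, 7: 1, 8: 2}
Mode: [5, 8, 20]

Mean=10, Median=8, Mode=[5, 8, 20]


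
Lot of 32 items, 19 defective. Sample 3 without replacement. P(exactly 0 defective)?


Hypergeometric: C(19,0)×C(13,3)/C(32,3)
= 1×286/4960 = 143/2480

P(X=0) = 143/2480 ≈ 5.77%


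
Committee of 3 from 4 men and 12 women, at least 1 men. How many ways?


Count by #men:
  1M,2W: C(4,1)×C(12,2)=264
  2M,1W: C(4,2)×C(12,1)=72
  3M,0W: C(4,3)×C(12,0)=4
Total = 340

340


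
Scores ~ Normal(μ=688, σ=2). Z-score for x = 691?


z = (x - μ)/σ = (691 - 688)/2 = 1.5

z = 1.5


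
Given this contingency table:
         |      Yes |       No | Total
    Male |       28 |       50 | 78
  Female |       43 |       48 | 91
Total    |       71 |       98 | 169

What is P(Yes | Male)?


P(Yes | Male) = 28/(28+50) = 28/78 = 14/39

P(Yes|Male) = 14/39 ≈ 35.90%


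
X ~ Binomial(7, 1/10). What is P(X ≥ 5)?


P(X ≥ 5) = Σ P(X=i) for i=5..7
P(X=5) = 1701/10000000
P(X=6) = 63/10000000
P(X=7) = 1/10000000
Sum = 353/2000000

P(X ≥ 5) = 353/2000000 ≈ 0.02%


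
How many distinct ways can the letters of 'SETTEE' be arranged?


Letters: 6, freq: {'S': 1, 'E': 3, 'T': 2}
6!/(1!×3!×2!) = 720/12 = 60

60


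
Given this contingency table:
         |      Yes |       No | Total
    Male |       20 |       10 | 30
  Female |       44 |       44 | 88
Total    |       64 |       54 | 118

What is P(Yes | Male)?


P(Yes | Male) = 20/(20+10) = 20/30 = 2/3

P(Yes|Male) = 2/3 ≈ 66.67%


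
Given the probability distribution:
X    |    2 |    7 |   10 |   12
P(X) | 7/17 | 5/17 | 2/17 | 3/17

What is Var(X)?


E[X] = 105/17
E[X²] = 905/17
Var(X) = E[X²] - (E[X])² = 905/17 - 11025/289 = 4360/289

Var(X) = 4360/289 ≈ 15.0865


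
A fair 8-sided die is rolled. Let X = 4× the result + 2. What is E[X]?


E[die] = (1+8)/2 = 9/2
E[X] = 4×9/2 + 2 = 20

E[X] = 20


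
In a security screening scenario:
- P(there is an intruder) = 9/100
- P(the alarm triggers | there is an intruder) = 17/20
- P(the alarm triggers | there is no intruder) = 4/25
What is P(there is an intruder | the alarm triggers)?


Using Bayes' theorem:
P(A|B) = P(B|A)·P(A) / P(B)

P(the alarm triggers) = 17/20 × 9/100 + 4/25 × 91/100
= 153/2000 + 91/625 = 2221/10000

P(there is an intruder|the alarm triggers) = (153/2000) / (2221/10000) = 765/2221

P(there is an intruder|the alarm triggers) = 765/2221 ≈ 34.44%


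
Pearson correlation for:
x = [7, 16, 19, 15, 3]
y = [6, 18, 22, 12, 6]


n=5, Σx=60, Σy=64, Σxy=946, Σx²=900, Σy²=1024
r = (5×946 - 60×64)/√((5×900 - 60²)(5×1024 - 64²))
= 890/√(900×1024) = 890/√921600 ≈ 890/960.0000 ≈ 0.9271

r ≈ 0.9271


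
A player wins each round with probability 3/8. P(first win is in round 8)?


Geometric: P(X=8) = (1-p)^(k-1)×p = (5/8)^7×3/8 = 234375/16777216

P(X=8) = 234375/16777216 ≈ 1.40%


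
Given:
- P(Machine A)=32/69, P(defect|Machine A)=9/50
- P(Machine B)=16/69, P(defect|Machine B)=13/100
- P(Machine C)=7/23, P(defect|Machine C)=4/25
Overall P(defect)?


P(B) = Σ P(B|Aᵢ)×P(Aᵢ)
  9/50×32/69 = 48/575
  13/100×16/69 = 52/1725
  4/25×7/23 = 28/575
Sum = 56/345

P(defect) = 56/345 ≈ 16.23%


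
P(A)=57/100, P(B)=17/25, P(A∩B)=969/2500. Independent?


P(A)×P(B) = 969/2500
P(A∩B) = 969/2500
Equal ✓ → Independent

Yes, independent


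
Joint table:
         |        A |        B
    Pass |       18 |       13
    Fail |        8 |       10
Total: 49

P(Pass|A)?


P(Pass|A) = 18/(18+8) = 18/26 = 9/13

P = 9/13 ≈ 69.23%


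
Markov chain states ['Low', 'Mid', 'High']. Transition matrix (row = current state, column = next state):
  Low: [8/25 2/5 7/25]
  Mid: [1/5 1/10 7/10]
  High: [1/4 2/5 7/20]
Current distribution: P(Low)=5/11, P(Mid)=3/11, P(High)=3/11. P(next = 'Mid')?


P(next=Mid) = Σᵢ P(now=i)×P(i→Mid)
= 5/11×2/5 + 3/11×1/10 + 3/11×2/5
= 2/11 + 3/110 + 6/55 = 7/22

P = 7/22 ≈ 0.3182


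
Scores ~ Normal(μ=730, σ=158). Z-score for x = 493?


z = (x - μ)/σ = (493 - 730)/158 = -1.5

z = -1.5


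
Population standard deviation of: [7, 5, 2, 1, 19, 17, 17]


Mean = 68/7
  (7-68/7)²=361/49
  (5-68/7)²=1089/49
  (2-68/7)²=2916/49
  (1-68/7)²=3721/49
  (19-68/7)²=4225/49
  (17-68/7)²=2601/49
  (17-68/7)²=2601/49
Σ(x-μ)² = 2502/7
σ² = (2502/7)/7 = 2502/49

σ = √(2502/49) ≈ 7.1457


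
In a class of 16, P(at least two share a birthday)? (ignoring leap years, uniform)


P(all different) = Π(365-i)/365 for i=0..15
= 0.716396
P(match) = 1 - 0.716396 = 0.283604

P ≈ 0.2836 ≈ 28.36%


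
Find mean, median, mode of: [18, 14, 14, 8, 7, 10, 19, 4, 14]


Sorted: [4, 7, 8, 10, 14, 14, 14, 18, 19]
Mean = 108/9 = 12
Median = 14
Freq: {18: 1, 14: 3, 8: 1, 7: 1, 10: 1, 19: 1, 4: 1}
Mode: [14]

Mean=12, Median=14, Mode=14


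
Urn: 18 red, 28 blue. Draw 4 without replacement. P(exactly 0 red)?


Hypergeometric: C(18,0)×C(28,4)/C(46,4)
= 1×20475/163185 = 1365/10879

P(X=0) = 1365/10879 ≈ 12.55%


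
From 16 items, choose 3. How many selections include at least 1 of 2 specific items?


Complement: C(16,3) - C(14,3) = 560 - 364 = 196

196


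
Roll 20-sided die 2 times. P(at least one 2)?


P(no 2)^2 = (19/20)^2 = 361/400
P(≥1) = 1 - 361/400 = 39/400

P = 39/400 ≈ 9.75%


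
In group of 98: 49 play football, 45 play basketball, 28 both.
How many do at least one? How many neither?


|A∪B| = 49+45-28 = 66
Neither = 98-66 = 32

At least one: 66; Neither: 32


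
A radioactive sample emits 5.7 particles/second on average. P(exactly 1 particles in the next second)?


Poisson(λ=5.7): P(X=1) = e^(-λ)×λ^k/k!
= e^(-5.7) × 5.7^1 / 1!
≈ 0.003345965457 × 5.7 / 1 ≈ 0.019072

P(X=1) ≈ 0.019072 ≈ 1.91%


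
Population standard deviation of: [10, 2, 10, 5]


Mean = 27/4
  (10-27/4)²=169/16
  (2-27/4)²=361/16
  (10-27/4)²=169/16
  (5-27/4)²=49/16
Σ(x-μ)² = 187/4
σ² = (187/4)/4 = 187/16

σ = √(187/16) ≈ 3.4187


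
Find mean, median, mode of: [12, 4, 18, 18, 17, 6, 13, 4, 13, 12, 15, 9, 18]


Sorted: [4, 4, 6, 9, 12, 12, 13, 13, 15, 17, 18, 18, 18]
Mean = 159/13
Median = 13
Freq: {12: 2, 4: 2, 18: 3, 17: 1, 6: 1, 13: 2, 15: 1, 9: 1}
Mode: [18]

Mean=159/13, Median=13, Mode=18


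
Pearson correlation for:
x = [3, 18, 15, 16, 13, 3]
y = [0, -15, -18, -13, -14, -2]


n=6, Σx=68, Σy=-62, Σxy=-936, Σx²=992, Σy²=918
r = (6×(-936) - 68×(-62))/√((6×992 - 68²)(6×918 - (-62)²))
= -1400/√(1328×1664) = -1400/√2209792 ≈ -1400/1486.5369 ≈ -0.9418

r ≈ -0.9418


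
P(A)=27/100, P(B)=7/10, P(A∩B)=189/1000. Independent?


P(A)×P(B) = 189/1000
P(A∩B) = 189/1000
Equal ✓ → Independent

Yes, independent


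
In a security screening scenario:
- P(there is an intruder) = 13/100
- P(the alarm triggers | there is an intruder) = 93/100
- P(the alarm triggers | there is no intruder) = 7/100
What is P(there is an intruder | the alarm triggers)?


Using Bayes' theorem:
P(A|B) = P(B|A)·P(A) / P(B)

P(the alarm triggers) = 93/100 × 13/100 + 7/100 × 87/100
= 1209/10000 + 609/10000 = 909/5000

P(there is an intruder|the alarm triggers) = (1209/10000) / (909/5000) = 403/606

P(there is an intruder|the alarm triggers) = 403/606 ≈ 66.50%


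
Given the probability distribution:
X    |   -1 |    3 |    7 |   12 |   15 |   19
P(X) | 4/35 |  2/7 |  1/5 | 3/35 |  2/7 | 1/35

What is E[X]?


E[X] = Σ x·P(X=x)
= (-1)×(4/35) + (3)×(2/7) + (7)×(1/5) + (12)×(3/35) + (15)×(2/7) + (19)×(1/35)
= 8

E[X] = 8


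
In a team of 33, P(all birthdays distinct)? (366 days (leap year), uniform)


P(all different) = Π(366-i)/366 for i=0..32
= (366/366)×(365/366)×...×(334/366)
= 0.225976

P ≈ 0.2260 ≈ 22.60%


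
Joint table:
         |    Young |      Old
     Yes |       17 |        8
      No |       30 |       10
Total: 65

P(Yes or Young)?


P(Yes∨Young) = P(Yes) + P(Young) - P(Yes∧Young)
= (25 + 47 - 17)/65 = 55/65 = 11/13

P = 11/13 ≈ 84.62%


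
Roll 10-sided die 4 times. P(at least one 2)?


P(no 2)^4 = (9/10)^4 = 6561/10000
P(≥1) = 1 - 6561/10000 = 3439/10000

P = 3439/10000 ≈ 34.39%


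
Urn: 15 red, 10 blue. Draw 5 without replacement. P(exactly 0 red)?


Hypergeometric: C(15,0)×C(10,5)/C(25,5)
= 1×252/53130 = 6/1265

P(X=0) = 6/1265 ≈ 0.47%


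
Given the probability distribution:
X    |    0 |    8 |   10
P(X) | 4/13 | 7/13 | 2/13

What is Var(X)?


E[X] = 76/13
E[X²] = 648/13
Var(X) = E[X²] - (E[X])² = 648/13 - 5776/169 = 2648/169

Var(X) = 2648/169 ≈ 15.6686


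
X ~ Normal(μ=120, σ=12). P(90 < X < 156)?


z₁=(90-120)/12=-2.5, z₂=(156-120)/12=3.0
P = Φ(3.0) - Φ(-2.5) = 0.998650 - 0.006210 = 0.992440 ≈ 0.9924

P(90 < X < 156) ≈ 0.9924


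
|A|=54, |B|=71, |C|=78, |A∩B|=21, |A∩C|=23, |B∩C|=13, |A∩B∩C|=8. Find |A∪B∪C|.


|A∪B∪C| = 54+71+78-21-23-13+8 = 154

|A∪B∪C| = 154


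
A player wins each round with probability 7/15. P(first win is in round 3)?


Geometric: P(X=3) = (1-p)^(k-1)×p = (8/15)^2×7/15 = 448/3375

P(X=3) = 448/3375 ≈ 13.27%


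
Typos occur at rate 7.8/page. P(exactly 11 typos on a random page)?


Poisson(λ=7.8): P(X=11) = e^(-λ)×λ^k/k!
= e^(-7.8) × 7.8^11 / 11!
≈ 0.000409734979 × 6501905148.36 / 39916800 ≈ 0.066740

P(X=11) ≈ 0.066740 ≈ 6.67%


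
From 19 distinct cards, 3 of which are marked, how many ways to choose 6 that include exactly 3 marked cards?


Choose 3 of the 3 marked cards and 3 of the other 16 cards:
C(3,3)×C(16,3) = 1×560 = 560

560


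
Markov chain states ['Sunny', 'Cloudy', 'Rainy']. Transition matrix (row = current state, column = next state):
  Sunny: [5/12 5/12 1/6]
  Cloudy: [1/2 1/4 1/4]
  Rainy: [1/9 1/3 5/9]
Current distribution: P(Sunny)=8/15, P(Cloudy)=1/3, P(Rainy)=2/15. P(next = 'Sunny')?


P(next=Sunny) = Σᵢ P(now=i)×P(i→Sunny)
= 8/15×5/12 + 1/3×1/2 + 2/15×1/9
= 2/9 + 1/6 + 2/135 = 109/270

P = 109/270 ≈ 0.4037


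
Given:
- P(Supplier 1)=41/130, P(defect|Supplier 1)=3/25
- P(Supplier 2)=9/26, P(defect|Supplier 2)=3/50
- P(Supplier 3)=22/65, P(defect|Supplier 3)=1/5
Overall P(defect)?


P(B) = Σ P(B|Aᵢ)×P(Aᵢ)
  3/25×41/130 = 123/3250
  3/50×9/26 = 27/1300
  1/5×22/65 = 22/325
Sum = 821/6500

P(defect) = 821/6500 ≈ 12.63%


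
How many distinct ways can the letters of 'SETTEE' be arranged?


Letters: 6, freq: {'S': 1, 'E': 3, 'T': 2}
6!/(1!×3!×2!) = 720/12 = 60

60


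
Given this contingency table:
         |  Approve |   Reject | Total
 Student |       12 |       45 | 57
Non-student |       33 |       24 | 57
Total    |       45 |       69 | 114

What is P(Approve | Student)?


P(Approve | Student) = 12/(12+45) = 12/57 = 4/19

P(Approve|Student) = 4/19 ≈ 21.05%


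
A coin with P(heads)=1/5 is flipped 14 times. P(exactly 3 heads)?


Binomial: P(X=3) = C(14,3)×p^3×(1-p)^11
= 364 × 1/125 × 4194304/48828125 = 1526726656/6103515625

P(X=3) = 1526726656/6103515625 ≈ 25.01%


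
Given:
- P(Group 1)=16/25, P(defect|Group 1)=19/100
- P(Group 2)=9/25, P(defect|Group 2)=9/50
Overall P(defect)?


P(B) = Σ P(B|Aᵢ)×P(Aᵢ)
  19/100×16/25 = 76/625
  9/50×9/25 = 81/1250
Sum = 233/1250

P(defect) = 233/1250 ≈ 18.64%


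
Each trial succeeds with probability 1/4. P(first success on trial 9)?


Geometric: P(X=9) = (1-p)^(k-1)×p = (3/4)^8×1/4 = 6561/262144

P(X=9) = 6561/262144 ≈ 2.50%


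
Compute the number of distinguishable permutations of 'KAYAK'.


Letters: 5, freq: {'K': 2, 'A': 2, 'Y': 1}
5!/(2!×2!×1!) = 120/4 = 30

30
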